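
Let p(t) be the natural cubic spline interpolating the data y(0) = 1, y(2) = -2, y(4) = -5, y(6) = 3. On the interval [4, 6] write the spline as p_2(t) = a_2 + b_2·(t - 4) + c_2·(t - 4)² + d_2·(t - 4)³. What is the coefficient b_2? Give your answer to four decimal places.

1.0667

Let M_i = p''(x_i). Step sizes h_i = 2, 2, 2; slopes of the chords Δ_i = (y_(i+1) - y_i)/h_i = -3/2, -3/2, 4.
  2·M_0 + 8·M_1 + 2·M_2 = 6(Δ_1 - Δ_0) = 0
  2·M_1 + 8·M_2 + 2·M_3 = 6(Δ_2 - Δ_1) = 33
Natural end conditions: M_0 = M_3 = 0.
Forward elimination and back-substitution give M_0 = 0, M_1 = -11/10, M_2 = 22/5, M_3 = 0.
On [4, 6], with p_2(t) = a_2 + b_2·(t - 4) + c_2·(t - 4)² + d_2·(t - 4)³: c_2 = M_2/2 = 11/5, d_2 = (M_3 - M_2)/(6h_2) = -11/30, b_2 = Δ_2 - h_2(2M_2 + M_3)/6 = 16/15.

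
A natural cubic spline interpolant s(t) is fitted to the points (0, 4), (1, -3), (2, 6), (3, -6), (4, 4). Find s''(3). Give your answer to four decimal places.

46.0714

Write M_i for s''(x_i). With h_i = 1, 1, 1, 1 and divided differences Δ_i = -7, 9, -12, 10, the continuity of s' gives the tridiagonal system
  1·M_0 + 4·M_1 + 1·M_2 = 6(Δ_1 - Δ_0) = 96
  1·M_1 + 4·M_2 + 1·M_3 = 6(Δ_2 - Δ_1) = -126
  1·M_2 + 4·M_3 + 1·M_4 = 6(Δ_3 - Δ_2) = 132
Natural end conditions: M_0 = M_4 = 0.
Forward elimination and back-substitution give M_0 = 0, M_1 = 519/14, M_2 = -366/7, M_3 = 645/14, M_4 = 0.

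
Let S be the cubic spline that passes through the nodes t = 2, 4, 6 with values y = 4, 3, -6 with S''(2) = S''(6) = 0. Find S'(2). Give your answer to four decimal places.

0.5000

Put M_i = S'' at the i-th knot. Here h = (2, 2) and Δ = (-1/2, -9/2), so the interior equations h_(i-1)·M_(i-1) + 2(h_(i-1)+h_i)·M_i + h_i·M_(i+1) = 6(Δ_i − Δ_(i-1)) read
  2·M_0 + 8·M_1 + 2·M_2 = 6(Δ_1 - Δ_0) = -24
Natural end conditions: M_0 = M_2 = 0.
Forward elimination and back-substitution give M_0 = 0, M_1 = -3, M_2 = 0.
On [2, 4], S'(t) = b_0 + 2c_0·(t - 2) + 3d_0·(t - 2)² with b_0 = Δ_0 - h_0(2M_0 + M_1)/6 = 1/2, c_0 = M_0/2 = 0, d_0 = (M_1 - M_0)/(6h_0) = -1/4. So S'(2) = 1/2.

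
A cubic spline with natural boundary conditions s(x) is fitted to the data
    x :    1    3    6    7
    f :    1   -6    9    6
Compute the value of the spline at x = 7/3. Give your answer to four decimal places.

-5.5863

Put m_i = s'' at the i-th knot. Here h = (2, 3, 1) and Δ = (-7/2, 5, -3), so the interior equations h_(i-1)·m_(i-1) + 2(h_(i-1)+h_i)·m_i + h_i·m_(i+1) = 6(Δ_i − Δ_(i-1)) read
  2·m_0 + 10·m_1 + 3·m_2 = 6(Δ_1 - Δ_0) = 51
  3·m_1 + 8·m_2 + 1·m_3 = 6(Δ_2 - Δ_1) = -48
Natural end conditions: m_0 = m_3 = 0.
Forward elimination and back-substitution give m_0 = 0, m_1 = 552/71, m_2 = -633/71, m_3 = 0.
On [1, 3], s(x) = 1 - 865/142·(x - 1) + 0·(x - 1)² + 46/71·(x - 1)³.
With (x - 1) = 4/3: s(7/3) = -10709/1917.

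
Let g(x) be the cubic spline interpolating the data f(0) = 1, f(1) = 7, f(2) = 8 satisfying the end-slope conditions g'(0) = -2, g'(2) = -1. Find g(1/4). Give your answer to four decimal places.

Put M_i = g'' at the i-th knot. Here h = (1, 1) and Δ = (6, 1), so the interior equations h_(i-1)·M_(i-1) + 2(h_(i-1)+h_i)·M_i + h_i·M_(i+1) = 6(Δ_i − Δ_(i-1)) read
  1·M_0 + 4·M_1 + 1·M_2 = 6(Δ_1 - Δ_0) = -30
Clamped end conditions give two more equations: 2h_0·M_0 + h_0·M_1 = 6(Δ_0 - g'(0)) = 48 and h_1·M_1 + 2h_1·M_2 = 6(g'(2) - Δ_1) = -12.
Solving the tridiagonal system: M_0 = 32, M_1 = -16, M_2 = 2.
On [0, 1], g(x) = 1 - 2·x + 16·x² - 8·x³.
With x = 1/4: g(1/4) = 11/8.

1.3750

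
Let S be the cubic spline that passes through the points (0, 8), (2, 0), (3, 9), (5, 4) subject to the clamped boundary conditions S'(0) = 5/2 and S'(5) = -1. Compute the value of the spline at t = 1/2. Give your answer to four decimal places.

7.0371

Put m_i = S'' at the i-th knot. Here h = (2, 1, 2) and Δ = (-4, 9, -5/2), so the interior equations h_(i-1)·m_(i-1) + 2(h_(i-1)+h_i)·m_i + h_i·m_(i+1) = 6(Δ_i − Δ_(i-1)) read
  2·m_0 + 6·m_1 + 1·m_2 = 6(Δ_1 - Δ_0) = 78
  1·m_1 + 6·m_2 + 2·m_3 = 6(Δ_2 - Δ_1) = -69
Clamped end conditions give two more equations: 2h_0·m_0 + h_0·m_1 = 6(Δ_0 - S'(0)) = -39 and h_2·m_2 + 2h_2·m_3 = 6(S'(5) - Δ_2) = 9.
Solving: m_0 = -343/16, m_1 = 187/8, m_2 = -155/8, m_3 = 191/16.
On [0, 2], S(t) = 8 + 5/2·t - 343/32·t² + 239/64·t³.
With t = 1/2: S(1/2) = 3603/512.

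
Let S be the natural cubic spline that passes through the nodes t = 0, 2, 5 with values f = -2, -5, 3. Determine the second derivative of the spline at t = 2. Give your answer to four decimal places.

Let m_i = S''(x_i). Step sizes h_i = 2, 3; slopes of the chords Δ_i = (y_(i+1) - y_i)/h_i = -3/2, 8/3.
  2·m_0 + 10·m_1 + 3·m_2 = 6(Δ_1 - Δ_0) = 25
Natural end conditions: m_0 = m_2 = 0.
Forward elimination and back-substitution give m_0 = 0, m_1 = 5/2, m_2 = 0.

2.5000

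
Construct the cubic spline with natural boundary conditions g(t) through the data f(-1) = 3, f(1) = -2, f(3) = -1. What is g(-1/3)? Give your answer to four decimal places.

With M_i denoting the second derivative at x_i, h_i = 2, 2, and Δ_i = (y_(i+1) − y_i)/h_i = -5/2, 1/2:
  2·M_0 + 8·M_1 + 2·M_2 = 6(Δ_1 - Δ_0) = 18
Natural end conditions: M_0 = M_2 = 0.
Hence M_0 = 0, M_1 = 9/4, M_2 = 0.
On [-1, 1], g(t) = 3 - 13/4·(t + 1) + 0·(t + 1)² + 3/16·(t + 1)³.
With (t + 1) = 2/3: g(-1/3) = 8/9.

0.8889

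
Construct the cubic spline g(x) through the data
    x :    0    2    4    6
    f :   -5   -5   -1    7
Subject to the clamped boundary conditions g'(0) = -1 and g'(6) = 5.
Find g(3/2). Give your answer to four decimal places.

With M_i denoting the second derivative at x_i, h_i = 2, 2, 2, and Δ_i = (y_(i+1) − y_i)/h_i = 0, 2, 4:
  2·M_0 + 8·M_1 + 2·M_2 = 6(Δ_1 - Δ_0) = 12
  2·M_1 + 8·M_2 + 2·M_3 = 6(Δ_2 - Δ_1) = 12
Clamped end conditions give two more equations: 2h_0·M_0 + h_0·M_1 = 6(Δ_0 - g'(0)) = 6 and h_2·M_2 + 2h_2·M_3 = 6(g'(6) - Δ_2) = 6.
Solving the tridiagonal system: M_0 = 1, M_1 = 1, M_2 = 1, M_3 = 1.
On [0, 2], g(x) = -5 - 1·x + 1/2·x² + 0·x³.
With x = 3/2: g(3/2) = -43/8.

-5.3750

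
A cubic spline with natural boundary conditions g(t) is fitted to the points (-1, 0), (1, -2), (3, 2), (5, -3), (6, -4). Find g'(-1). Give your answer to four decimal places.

With M_i denoting the second derivative at x_i, h_i = 2, 2, 2, 1, and Δ_i = (y_(i+1) − y_i)/h_i = -1, 2, -5/2, -1:
  2·M_0 + 8·M_1 + 2·M_2 = 6(Δ_1 - Δ_0) = 18
  2·M_1 + 8·M_2 + 2·M_3 = 6(Δ_2 - Δ_1) = -27
  2·M_2 + 6·M_3 + 1·M_4 = 6(Δ_3 - Δ_2) = 9
Natural end conditions: M_0 = M_4 = 0.
Solving: M_0 = 0, M_1 = 144/41, M_2 = -207/41, M_3 = 261/82, M_4 = 0.
On [-1, 1], g'(t) = b_0 + 2c_0·(t + 1) + 3d_0·(t + 1)² with b_0 = Δ_0 - h_0(2M_0 + M_1)/6 = -89/41, c_0 = M_0/2 = 0, d_0 = (M_1 - M_0)/(6h_0) = 12/41. So g'(-1) = -89/41.

-2.1707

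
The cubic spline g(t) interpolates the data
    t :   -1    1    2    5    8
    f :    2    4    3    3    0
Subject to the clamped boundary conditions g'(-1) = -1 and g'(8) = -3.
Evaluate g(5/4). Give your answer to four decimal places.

Let M_i = g''(x_i). Step sizes h_i = 2, 1, 3, 3; slopes of the chords Δ_i = (y_(i+1) - y_i)/h_i = 1, -1, 0, -1.
  2·M_0 + 6·M_1 + 1·M_2 = 6(Δ_1 - Δ_0) = -12
  1·M_1 + 8·M_2 + 3·M_3 = 6(Δ_2 - Δ_1) = 6
  3·M_2 + 12·M_3 + 3·M_4 = 6(Δ_3 - Δ_2) = -6
Clamped end conditions give two more equations: 2h_0·M_0 + h_0·M_1 = 6(Δ_0 - g'(-1)) = 12 and h_3·M_3 + 2h_3·M_4 = 6(g'(8) - Δ_3) = -12.
Hence M_0 = 400/81, M_1 = -314/81, M_2 = 112/81, M_3 = -32/81, M_4 = -146/81.
On [1, 2], g(t) = 4 + 5/81·(t - 1) - 157/81·(t - 1)² + 71/81·(t - 1)³.
With (t - 1) = 1/4: g(5/4) = 2251/576.

3.9080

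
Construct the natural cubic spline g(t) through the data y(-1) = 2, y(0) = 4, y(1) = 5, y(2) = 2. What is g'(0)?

Write σ_i for g''(x_i). With h_i = 1, 1, 1 and divided differences Δ_i = 2, 1, -3, the continuity of g' gives the tridiagonal system
  1·σ_0 + 4·σ_1 + 1·σ_2 = 6(Δ_1 - Δ_0) = -6
  1·σ_1 + 4·σ_2 + 1·σ_3 = 6(Δ_2 - Δ_1) = -24
Natural end conditions: σ_0 = σ_3 = 0.
Solving: σ_0 = 0, σ_1 = 0, σ_2 = -6, σ_3 = 0.
On [0, 1], g'(t) = b_1 + 2c_1·t + 3d_1·t² with b_1 = Δ_1 - h_1(2σ_1 + σ_2)/6 = 2, c_1 = σ_1/2 = 0, d_1 = (σ_2 - σ_1)/(6h_1) = -1. So g'(0) = 2.

2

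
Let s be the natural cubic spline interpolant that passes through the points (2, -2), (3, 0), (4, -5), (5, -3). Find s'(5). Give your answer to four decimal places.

4.3333

With m_i denoting the second derivative at x_i, h_i = 1, 1, 1, and Δ_i = (y_(i+1) − y_i)/h_i = 2, -5, 2:
  1·m_0 + 4·m_1 + 1·m_2 = 6(Δ_1 - Δ_0) = -42
  1·m_1 + 4·m_2 + 1·m_3 = 6(Δ_2 - Δ_1) = 42
Natural end conditions: m_0 = m_3 = 0.
Solving: m_0 = 0, m_1 = -14, m_2 = 14, m_3 = 0.
On [4, 5], s'(t) = b_2 + 2c_2·(t - 4) + 3d_2·(t - 4)² with b_2 = Δ_2 - h_2(2m_2 + m_3)/6 = -8/3, c_2 = m_2/2 = 7, d_2 = (m_3 - m_2)/(6h_2) = -7/3. So s'(5) = 13/3.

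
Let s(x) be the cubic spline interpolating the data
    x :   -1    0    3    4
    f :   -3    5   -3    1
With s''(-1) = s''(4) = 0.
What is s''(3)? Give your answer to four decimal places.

Put σ_i = s'' at the i-th knot. Here h = (1, 3, 1) and Δ = (8, -8/3, 4), so the interior equations h_(i-1)·σ_(i-1) + 2(h_(i-1)+h_i)·σ_i + h_i·σ_(i+1) = 6(Δ_i − Δ_(i-1)) read
  1·σ_0 + 8·σ_1 + 3·σ_2 = 6(Δ_1 - Δ_0) = -64
  3·σ_1 + 8·σ_2 + 1·σ_3 = 6(Δ_2 - Δ_1) = 40
Natural end conditions: σ_0 = σ_3 = 0.
Forward elimination and back-substitution give σ_0 = 0, σ_1 = -632/55, σ_2 = 512/55, σ_3 = 0.

9.3091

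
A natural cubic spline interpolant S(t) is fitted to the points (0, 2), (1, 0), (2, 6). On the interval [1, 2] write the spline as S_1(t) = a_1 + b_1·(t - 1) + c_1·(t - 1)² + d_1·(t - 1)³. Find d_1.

Put M_i = S'' at the i-th knot. Here h = (1, 1) and Δ = (-2, 6), so the interior equations h_(i-1)·M_(i-1) + 2(h_(i-1)+h_i)·M_i + h_i·M_(i+1) = 6(Δ_i − Δ_(i-1)) read
  1·M_0 + 4·M_1 + 1·M_2 = 6(Δ_1 - Δ_0) = 48
Natural end conditions: M_0 = M_2 = 0.
Solving: M_0 = 0, M_1 = 12, M_2 = 0.
On [1, 2], with S_1(t) = a_1 + b_1·(t - 1) + c_1·(t - 1)² + d_1·(t - 1)³: c_1 = M_1/2 = 6, d_1 = (M_2 - M_1)/(6h_1) = -2, b_1 = Δ_1 - h_1(2M_1 + M_2)/6 = 2.

-2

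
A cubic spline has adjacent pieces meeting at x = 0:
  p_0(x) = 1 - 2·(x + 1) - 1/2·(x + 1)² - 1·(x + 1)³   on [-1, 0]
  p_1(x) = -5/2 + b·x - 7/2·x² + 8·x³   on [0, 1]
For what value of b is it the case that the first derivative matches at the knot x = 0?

-6

p_0'(x) = -2 - 1·(x + 1) - 3·(x + 1)², so p_0'(0) = -6. On the right, p_1'(0) = b, so b = -6.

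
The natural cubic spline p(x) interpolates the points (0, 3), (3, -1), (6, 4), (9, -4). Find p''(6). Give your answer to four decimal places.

-2.7111

Put M_i = p'' at the i-th knot. Here h = (3, 3, 3) and Δ = (-4/3, 5/3, -8/3), so the interior equations h_(i-1)·M_(i-1) + 2(h_(i-1)+h_i)·M_i + h_i·M_(i+1) = 6(Δ_i − Δ_(i-1)) read
  3·M_0 + 12·M_1 + 3·M_2 = 6(Δ_1 - Δ_0) = 18
  3·M_1 + 12·M_2 + 3·M_3 = 6(Δ_2 - Δ_1) = -26
Natural end conditions: M_0 = M_3 = 0.
Solving the tridiagonal system: M_0 = 0, M_1 = 98/45, M_2 = -122/45, M_3 = 0.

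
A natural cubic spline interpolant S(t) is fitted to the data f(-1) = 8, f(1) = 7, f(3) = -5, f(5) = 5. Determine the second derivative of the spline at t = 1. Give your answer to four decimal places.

Let M_i = S''(x_i). Step sizes h_i = 2, 2, 2; slopes of the chords Δ_i = (y_(i+1) - y_i)/h_i = -1/2, -6, 5.
  2·M_0 + 8·M_1 + 2·M_2 = 6(Δ_1 - Δ_0) = -33
  2·M_1 + 8·M_2 + 2·M_3 = 6(Δ_2 - Δ_1) = 66
Natural end conditions: M_0 = M_3 = 0.
Forward elimination and back-substitution give M_0 = 0, M_1 = -33/5, M_2 = 99/10, M_3 = 0.

-6.6000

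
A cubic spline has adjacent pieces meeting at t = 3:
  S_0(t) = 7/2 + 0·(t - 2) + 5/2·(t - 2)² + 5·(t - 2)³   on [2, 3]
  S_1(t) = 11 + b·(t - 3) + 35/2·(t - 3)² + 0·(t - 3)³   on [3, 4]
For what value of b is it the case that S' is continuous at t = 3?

S_0'(t) = 0 + 5·(t - 2) + 15·(t - 2)², so S_0'(3) = 20. On the right, S_1'(3) = b, so b = 20.

20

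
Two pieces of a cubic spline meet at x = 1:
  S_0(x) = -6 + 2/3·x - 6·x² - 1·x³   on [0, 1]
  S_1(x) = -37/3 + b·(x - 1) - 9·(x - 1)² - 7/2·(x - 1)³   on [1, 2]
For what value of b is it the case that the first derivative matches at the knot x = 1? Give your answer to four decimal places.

-14.3333

S_0'(x) = 2/3 - 12·x - 3·x², so S_0'(1) = -43/3. On the right, S_1'(1) = b, so b = -43/3.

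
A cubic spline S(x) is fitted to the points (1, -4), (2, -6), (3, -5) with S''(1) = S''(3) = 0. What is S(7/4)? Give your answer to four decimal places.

Put σ_i = S'' at the i-th knot. Here h = (1, 1) and Δ = (-2, 1), so the interior equations h_(i-1)·σ_(i-1) + 2(h_(i-1)+h_i)·σ_i + h_i·σ_(i+1) = 6(Δ_i − Δ_(i-1)) read
  1·σ_0 + 4·σ_1 + 1·σ_2 = 6(Δ_1 - Δ_0) = 18
Natural end conditions: σ_0 = σ_2 = 0.
Solving: σ_0 = 0, σ_1 = 9/2, σ_2 = 0.
On [1, 2], S(x) = -4 - 11/4·(x - 1) + 0·(x - 1)² + 3/4·(x - 1)³.
With (x - 1) = 3/4: S(7/4) = -1471/256.

-5.7461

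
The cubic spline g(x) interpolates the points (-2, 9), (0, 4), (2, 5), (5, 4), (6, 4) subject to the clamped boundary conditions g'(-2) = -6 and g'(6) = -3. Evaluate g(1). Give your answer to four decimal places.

4.4826

Write σ_i for g''(x_i). With h_i = 2, 2, 3, 1 and divided differences Δ_i = -5/2, 1/2, -1/3, 0, the continuity of g' gives the tridiagonal system
  2·σ_0 + 8·σ_1 + 2·σ_2 = 6(Δ_1 - Δ_0) = 18
  2·σ_1 + 10·σ_2 + 3·σ_3 = 6(Δ_2 - Δ_1) = -5
  3·σ_2 + 8·σ_3 + 1·σ_4 = 6(Δ_3 - Δ_2) = 2
Clamped end conditions give two more equations: 2h_0·σ_0 + h_0·σ_1 = 6(Δ_0 - g'(-2)) = 21 and h_3·σ_3 + 2h_3·σ_4 = 6(g'(6) - Δ_3) = -18.
Solving: σ_0 = 325/72, σ_1 = 53/36, σ_2 = -101/72, σ_3 = 73/36, σ_4 = -721/72.
On [0, 2], g(x) = 4 - 1/72·x + 53/72·x² - 23/96·x³.
With x = 1: g(1) = 1291/288.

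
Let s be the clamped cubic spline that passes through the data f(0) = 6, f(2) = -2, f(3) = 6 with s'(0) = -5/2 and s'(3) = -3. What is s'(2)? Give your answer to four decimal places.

Let m_i = s''(x_i). Step sizes h_i = 2, 1; slopes of the chords Δ_i = (y_(i+1) - y_i)/h_i = -4, 8.
  2·m_0 + 6·m_1 + 1·m_2 = 6(Δ_1 - Δ_0) = 72
Clamped end conditions give two more equations: 2h_0·m_0 + h_0·m_1 = 6(Δ_0 - s'(0)) = -9 and h_1·m_1 + 2h_1·m_2 = 6(s'(3) - Δ_1) = -66.
Hence m_0 = -173/12, m_1 = 73/3, m_2 = -271/6.
On [2, 3], s'(x) = b_1 + 2c_1·(x - 2) + 3d_1·(x - 2)² with b_1 = Δ_1 - h_1(2m_1 + m_2)/6 = 89/12, c_1 = m_1/2 = 73/6, d_1 = (m_2 - m_1)/(6h_1) = -139/12. So s'(2) = 89/12.

7.4167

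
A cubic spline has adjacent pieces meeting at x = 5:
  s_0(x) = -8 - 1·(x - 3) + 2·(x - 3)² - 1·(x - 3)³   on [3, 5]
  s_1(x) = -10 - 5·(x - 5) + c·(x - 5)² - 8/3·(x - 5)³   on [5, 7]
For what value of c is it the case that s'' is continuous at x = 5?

s_0''(x) = 4 - 6·(x - 3), so s_0''(5) = -8. On the right, s_1''(5) = 2c, so c = -4.

-4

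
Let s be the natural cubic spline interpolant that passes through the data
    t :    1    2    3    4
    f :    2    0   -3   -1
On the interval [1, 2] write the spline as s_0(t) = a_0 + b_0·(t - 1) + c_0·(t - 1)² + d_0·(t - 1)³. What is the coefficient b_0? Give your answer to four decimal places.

Write σ_i for s''(x_i). With h_i = 1, 1, 1 and divided differences Δ_i = -2, -3, 2, the continuity of s' gives the tridiagonal system
  1·σ_0 + 4·σ_1 + 1·σ_2 = 6(Δ_1 - Δ_0) = -6
  1·σ_1 + 4·σ_2 + 1·σ_3 = 6(Δ_2 - Δ_1) = 30
Natural end conditions: σ_0 = σ_3 = 0.
Forward elimination and back-substitution give σ_0 = 0, σ_1 = -18/5, σ_2 = 42/5, σ_3 = 0.
On [1, 2], with s_0(t) = a_0 + b_0·(t - 1) + c_0·(t - 1)² + d_0·(t - 1)³: c_0 = σ_0/2 = 0, d_0 = (σ_1 - σ_0)/(6h_0) = -3/5, b_0 = Δ_0 - h_0(2σ_0 + σ_1)/6 = -7/5.

-1.4000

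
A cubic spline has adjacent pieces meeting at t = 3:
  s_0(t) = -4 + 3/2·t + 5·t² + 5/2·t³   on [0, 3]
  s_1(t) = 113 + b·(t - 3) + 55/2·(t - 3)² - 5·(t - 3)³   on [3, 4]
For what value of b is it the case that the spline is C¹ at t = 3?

s_0'(t) = 3/2 + 10·t + 15/2·t², so s_0'(3) = 99. On the right, s_1'(3) = b, so b = 99.

99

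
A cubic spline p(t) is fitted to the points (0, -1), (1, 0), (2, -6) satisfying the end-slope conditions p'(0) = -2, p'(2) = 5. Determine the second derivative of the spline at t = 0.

23

Write M_i for p''(x_i). With h_i = 1, 1 and divided differences Δ_i = 1, -6, the continuity of p' gives the tridiagonal system
  1·M_0 + 4·M_1 + 1·M_2 = 6(Δ_1 - Δ_0) = -42
Clamped end conditions give two more equations: 2h_0·M_0 + h_0·M_1 = 6(Δ_0 - p'(0)) = 18 and h_1·M_1 + 2h_1·M_2 = 6(p'(2) - Δ_1) = 66.
Forward elimination and back-substitution give M_0 = 23, M_1 = -28, M_2 = 47.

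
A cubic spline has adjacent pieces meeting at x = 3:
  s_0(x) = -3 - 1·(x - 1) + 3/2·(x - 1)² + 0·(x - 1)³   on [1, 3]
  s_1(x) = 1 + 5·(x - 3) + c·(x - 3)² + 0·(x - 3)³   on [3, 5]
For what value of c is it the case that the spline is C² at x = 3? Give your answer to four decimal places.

1.5000

s_0''(x) = 3 + 0·(x - 1), so s_0''(3) = 3. On the right, s_1''(3) = 2c, so c = 3/2.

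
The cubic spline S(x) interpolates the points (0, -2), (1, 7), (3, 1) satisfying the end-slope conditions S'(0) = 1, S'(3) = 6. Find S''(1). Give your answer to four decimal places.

Let M_i = S''(x_i). Step sizes h_i = 1, 2; slopes of the chords Δ_i = (y_(i+1) - y_i)/h_i = 9, -3.
  1·M_0 + 6·M_1 + 2·M_2 = 6(Δ_1 - Δ_0) = -72
Clamped end conditions give two more equations: 2h_0·M_0 + h_0·M_1 = 6(Δ_0 - S'(0)) = 48 and h_1·M_1 + 2h_1·M_2 = 6(S'(3) - Δ_1) = 54.
Hence M_0 = 113/3, M_1 = -82/3, M_2 = 163/6.

-27.3333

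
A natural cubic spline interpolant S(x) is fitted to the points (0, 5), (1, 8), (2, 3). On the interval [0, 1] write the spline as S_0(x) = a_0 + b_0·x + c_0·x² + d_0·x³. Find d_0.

Write M_i for S''(x_i). With h_i = 1, 1 and divided differences Δ_i = 3, -5, the continuity of S' gives the tridiagonal system
  1·M_0 + 4·M_1 + 1·M_2 = 6(Δ_1 - Δ_0) = -48
Natural end conditions: M_0 = M_2 = 0.
Solving: M_0 = 0, M_1 = -12, M_2 = 0.
On [0, 1], with S_0(x) = a_0 + b_0·x + c_0·x² + d_0·x³: c_0 = M_0/2 = 0, d_0 = (M_1 - M_0)/(6h_0) = -2, b_0 = Δ_0 - h_0(2M_0 + M_1)/6 = 5.

-2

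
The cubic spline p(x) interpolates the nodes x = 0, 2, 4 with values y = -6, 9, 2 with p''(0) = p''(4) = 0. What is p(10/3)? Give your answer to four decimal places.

5.9630

Let σ_i = p''(x_i). Step sizes h_i = 2, 2; slopes of the chords Δ_i = (y_(i+1) - y_i)/h_i = 15/2, -7/2.
  2·σ_0 + 8·σ_1 + 2·σ_2 = 6(Δ_1 - Δ_0) = -66
Natural end conditions: σ_0 = σ_2 = 0.
Solving the tridiagonal system: σ_0 = 0, σ_1 = -33/4, σ_2 = 0.
On [2, 4], p(x) = 9 + 2·(x - 2) - 33/8·(x - 2)² + 11/16·(x - 2)³.
With (x - 2) = 4/3: p(10/3) = 161/27.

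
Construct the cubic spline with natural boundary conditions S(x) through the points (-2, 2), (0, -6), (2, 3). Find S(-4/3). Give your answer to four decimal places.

-1.9259

Let M_i = S''(x_i). Step sizes h_i = 2, 2; slopes of the chords Δ_i = (y_(i+1) - y_i)/h_i = -4, 9/2.
  2·M_0 + 8·M_1 + 2·M_2 = 6(Δ_1 - Δ_0) = 51
Natural end conditions: M_0 = M_2 = 0.
Forward elimination and back-substitution give M_0 = 0, M_1 = 51/8, M_2 = 0.
On [-2, 0], S(x) = 2 - 49/8·(x + 2) + 0·(x + 2)² + 17/32·(x + 2)³.
With (x + 2) = 2/3: S(-4/3) = -52/27.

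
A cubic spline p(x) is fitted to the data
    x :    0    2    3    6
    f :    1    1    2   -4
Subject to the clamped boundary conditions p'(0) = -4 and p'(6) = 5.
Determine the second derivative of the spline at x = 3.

-6

Let M_i = p''(x_i). Step sizes h_i = 2, 1, 3; slopes of the chords Δ_i = (y_(i+1) - y_i)/h_i = 0, 1, -2.
  2·M_0 + 6·M_1 + 1·M_2 = 6(Δ_1 - Δ_0) = 6
  1·M_1 + 8·M_2 + 3·M_3 = 6(Δ_2 - Δ_1) = -18
Clamped end conditions give two more equations: 2h_0·M_0 + h_0·M_1 = 6(Δ_0 - p'(0)) = 24 and h_2·M_2 + 2h_2·M_3 = 6(p'(6) - Δ_2) = 42.
Forward elimination and back-substitution give M_0 = 6, M_1 = 0, M_2 = -6, M_3 = 10.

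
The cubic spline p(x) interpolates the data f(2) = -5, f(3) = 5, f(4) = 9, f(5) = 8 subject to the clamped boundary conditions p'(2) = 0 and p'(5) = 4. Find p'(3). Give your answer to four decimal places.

With M_i denoting the second derivative at x_i, h_i = 1, 1, 1, and Δ_i = (y_(i+1) − y_i)/h_i = 10, 4, -1:
  1·M_0 + 4·M_1 + 1·M_2 = 6(Δ_1 - Δ_0) = -36
  1·M_1 + 4·M_2 + 1·M_3 = 6(Δ_2 - Δ_1) = -30
Clamped end conditions give two more equations: 2h_0·M_0 + h_0·M_1 = 6(Δ_0 - p'(2)) = 60 and h_2·M_2 + 2h_2·M_3 = 6(p'(5) - Δ_2) = 30.
Hence M_0 = 574/15, M_1 = -248/15, M_2 = -122/15, M_3 = 286/15.
On [3, 4], p'(x) = b_1 + 2c_1·(x - 3) + 3d_1·(x - 3)² with b_1 = Δ_1 - h_1(2M_1 + M_2)/6 = 163/15, c_1 = M_1/2 = -124/15, d_1 = (M_2 - M_1)/(6h_1) = 7/5. So p'(3) = 163/15.

10.8667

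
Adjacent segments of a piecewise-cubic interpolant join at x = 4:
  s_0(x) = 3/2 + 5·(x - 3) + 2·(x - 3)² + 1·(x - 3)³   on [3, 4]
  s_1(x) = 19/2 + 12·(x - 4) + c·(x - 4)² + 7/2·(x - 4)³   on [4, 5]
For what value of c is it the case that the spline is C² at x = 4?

s_0''(x) = 4 + 6·(x - 3), so s_0''(4) = 10. On the right, s_1''(4) = 2c, so c = 5.

5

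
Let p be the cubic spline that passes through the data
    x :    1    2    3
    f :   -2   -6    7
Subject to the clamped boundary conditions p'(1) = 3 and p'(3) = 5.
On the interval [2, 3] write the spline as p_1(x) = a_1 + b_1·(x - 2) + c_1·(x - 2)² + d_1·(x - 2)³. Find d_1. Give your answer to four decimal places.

-16.2500

With M_i denoting the second derivative at x_i, h_i = 1, 1, and Δ_i = (y_(i+1) − y_i)/h_i = -4, 13:
  1·M_0 + 4·M_1 + 1·M_2 = 6(Δ_1 - Δ_0) = 102
Clamped end conditions give two more equations: 2h_0·M_0 + h_0·M_1 = 6(Δ_0 - p'(1)) = -42 and h_1·M_1 + 2h_1·M_2 = 6(p'(3) - Δ_1) = -48.
Solving: M_0 = -91/2, M_1 = 49, M_2 = -97/2.
On [2, 3], with p_1(x) = a_1 + b_1·(x - 2) + c_1·(x - 2)² + d_1·(x - 2)³: c_1 = M_1/2 = 49/2, d_1 = (M_2 - M_1)/(6h_1) = -65/4, b_1 = Δ_1 - h_1(2M_1 + M_2)/6 = 19/4.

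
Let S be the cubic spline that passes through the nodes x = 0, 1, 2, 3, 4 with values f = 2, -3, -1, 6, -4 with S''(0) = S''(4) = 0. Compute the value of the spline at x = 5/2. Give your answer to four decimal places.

3.4911

Write M_i for S''(x_i). With h_i = 1, 1, 1, 1 and divided differences Δ_i = -5, 2, 7, -10, the continuity of S' gives the tridiagonal system
  1·M_0 + 4·M_1 + 1·M_2 = 6(Δ_1 - Δ_0) = 42
  1·M_1 + 4·M_2 + 1·M_3 = 6(Δ_2 - Δ_1) = 30
  1·M_2 + 4·M_3 + 1·M_4 = 6(Δ_3 - Δ_2) = -102
Natural end conditions: M_0 = M_4 = 0.
Hence M_0 = 0, M_1 = 51/7, M_2 = 90/7, M_3 = -201/7, M_4 = 0.
On [2, 3], S(x) = -1 + 15/2·(x - 2) + 45/7·(x - 2)² - 97/14·(x - 2)³.
With (x - 2) = 1/2: S(5/2) = 391/112.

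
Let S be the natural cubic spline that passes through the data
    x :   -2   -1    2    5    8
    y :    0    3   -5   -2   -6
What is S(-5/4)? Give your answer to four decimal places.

2.5599

Let M_i = S''(x_i). Step sizes h_i = 1, 3, 3, 3; slopes of the chords Δ_i = (y_(i+1) - y_i)/h_i = 3, -8/3, 1, -4/3.
  1·M_0 + 8·M_1 + 3·M_2 = 6(Δ_1 - Δ_0) = -34
  3·M_1 + 12·M_2 + 3·M_3 = 6(Δ_2 - Δ_1) = 22
  3·M_2 + 12·M_3 + 3·M_4 = 6(Δ_3 - Δ_2) = -14
Natural end conditions: M_0 = M_4 = 0.
Hence M_0 = 0, M_1 = -17/3, M_2 = 34/9, M_3 = -19/9, M_4 = 0.
On [-2, -1], S(x) = 0 + 71/18·(x + 2) + 0·(x + 2)² - 17/18·(x + 2)³.
With (x + 2) = 3/4: S(-5/4) = 983/384.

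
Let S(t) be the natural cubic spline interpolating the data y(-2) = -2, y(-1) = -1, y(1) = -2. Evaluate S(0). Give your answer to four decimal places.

-1.1250

Write M_i for S''(x_i). With h_i = 1, 2 and divided differences Δ_i = 1, -1/2, the continuity of S' gives the tridiagonal system
  1·M_0 + 6·M_1 + 2·M_2 = 6(Δ_1 - Δ_0) = -9
Natural end conditions: M_0 = M_2 = 0.
Forward elimination and back-substitution give M_0 = 0, M_1 = -3/2, M_2 = 0.
On [-1, 1], S(t) = -1 + 1/2·(t + 1) - 3/4·(t + 1)² + 1/8·(t + 1)³.
With (t + 1) = 1: S(0) = -9/8.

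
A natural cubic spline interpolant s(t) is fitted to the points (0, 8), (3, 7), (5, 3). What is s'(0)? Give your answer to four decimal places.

Put M_i = s'' at the i-th knot. Here h = (3, 2) and Δ = (-1/3, -2), so the interior equations h_(i-1)·M_(i-1) + 2(h_(i-1)+h_i)·M_i + h_i·M_(i+1) = 6(Δ_i − Δ_(i-1)) read
  3·M_0 + 10·M_1 + 2·M_2 = 6(Δ_1 - Δ_0) = -10
Natural end conditions: M_0 = M_2 = 0.
Hence M_0 = 0, M_1 = -1, M_2 = 0.
On [0, 3], s'(t) = b_0 + 2c_0·t + 3d_0·t² with b_0 = Δ_0 - h_0(2M_0 + M_1)/6 = 1/6, c_0 = M_0/2 = 0, d_0 = (M_1 - M_0)/(6h_0) = -1/18. So s'(0) = 1/6.

0.1667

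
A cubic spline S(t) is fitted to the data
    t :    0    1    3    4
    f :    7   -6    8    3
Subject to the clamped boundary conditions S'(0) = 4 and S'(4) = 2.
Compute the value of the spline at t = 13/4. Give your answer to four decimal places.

Put M_i = S'' at the i-th knot. Here h = (1, 2, 1) and Δ = (-13, 7, -5), so the interior equations h_(i-1)·M_(i-1) + 2(h_(i-1)+h_i)·M_i + h_i·M_(i+1) = 6(Δ_i − Δ_(i-1)) read
  1·M_0 + 6·M_1 + 2·M_2 = 6(Δ_1 - Δ_0) = 120
  2·M_1 + 6·M_2 + 1·M_3 = 6(Δ_2 - Δ_1) = -72
Clamped end conditions give two more equations: 2h_0·M_0 + h_0·M_1 = 6(Δ_0 - S'(0)) = -102 and h_2·M_2 + 2h_2·M_3 = 6(S'(4) - Δ_2) = 42.
Solving: M_0 = -2536/35, M_1 = 1502/35, M_2 = -1138/35, M_3 = 1304/35.
On [3, 4], S(t) = 8 - 13/35·(t - 3) - 569/35·(t - 3)² + 407/35·(t - 3)³.
With (t - 3) = 1/4: S(13/4) = 15843/2240.

7.0728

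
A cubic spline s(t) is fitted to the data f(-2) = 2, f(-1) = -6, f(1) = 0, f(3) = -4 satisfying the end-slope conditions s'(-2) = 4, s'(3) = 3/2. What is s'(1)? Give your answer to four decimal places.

2.4348

With M_i denoting the second derivative at x_i, h_i = 1, 2, 2, and Δ_i = (y_(i+1) − y_i)/h_i = -8, 3, -2:
  1·M_0 + 6·M_1 + 2·M_2 = 6(Δ_1 - Δ_0) = 66
  2·M_1 + 8·M_2 + 2·M_3 = 6(Δ_2 - Δ_1) = -30
Clamped end conditions give two more equations: 2h_0·M_0 + h_0·M_1 = 6(Δ_0 - s'(-2)) = -72 and h_2·M_2 + 2h_2·M_3 = 6(s'(3) - Δ_2) = 21.
Solving the tridiagonal system: M_0 = -1093/23, M_1 = 530/23, M_2 = -569/46, M_3 = 263/23.
On [1, 3], s'(t) = b_2 + 2c_2·(t - 1) + 3d_2·(t - 1)² with b_2 = Δ_2 - h_2(2M_2 + M_3)/6 = 56/23, c_2 = M_2/2 = -569/92, d_2 = (M_3 - M_2)/(6h_2) = 365/184. So s'(1) = 56/23.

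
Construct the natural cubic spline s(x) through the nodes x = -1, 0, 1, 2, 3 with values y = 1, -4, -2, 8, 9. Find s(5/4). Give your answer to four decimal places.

Put M_i = s'' at the i-th knot. Here h = (1, 1, 1, 1) and Δ = (-5, 2, 10, 1), so the interior equations h_(i-1)·M_(i-1) + 2(h_(i-1)+h_i)·M_i + h_i·M_(i+1) = 6(Δ_i − Δ_(i-1)) read
  1·M_0 + 4·M_1 + 1·M_2 = 6(Δ_1 - Δ_0) = 42
  1·M_1 + 4·M_2 + 1·M_3 = 6(Δ_2 - Δ_1) = 48
  1·M_2 + 4·M_3 + 1·M_4 = 6(Δ_3 - Δ_2) = -54
Natural end conditions: M_0 = M_4 = 0.
Forward elimination and back-substitution give M_0 = 0, M_1 = 48/7, M_2 = 102/7, M_3 = -120/7, M_4 = 0.
On [1, 2], s(x) = -2 + 8·(x - 1) + 51/7·(x - 1)² - 37/7·(x - 1)³.
With (x - 1) = 1/4: s(5/4) = 167/448.

0.3728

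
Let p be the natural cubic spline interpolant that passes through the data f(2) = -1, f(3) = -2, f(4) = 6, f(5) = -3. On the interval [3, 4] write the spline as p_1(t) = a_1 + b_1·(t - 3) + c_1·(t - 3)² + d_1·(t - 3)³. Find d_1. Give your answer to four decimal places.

-8.6667

With M_i denoting the second derivative at x_i, h_i = 1, 1, 1, and Δ_i = (y_(i+1) − y_i)/h_i = -1, 8, -9:
  1·M_0 + 4·M_1 + 1·M_2 = 6(Δ_1 - Δ_0) = 54
  1·M_1 + 4·M_2 + 1·M_3 = 6(Δ_2 - Δ_1) = -102
Natural end conditions: M_0 = M_3 = 0.
Hence M_0 = 0, M_1 = 106/5, M_2 = -154/5, M_3 = 0.
On [3, 4], with p_1(t) = a_1 + b_1·(t - 3) + c_1·(t - 3)² + d_1·(t - 3)³: c_1 = M_1/2 = 53/5, d_1 = (M_2 - M_1)/(6h_1) = -26/3, b_1 = Δ_1 - h_1(2M_1 + M_2)/6 = 91/15.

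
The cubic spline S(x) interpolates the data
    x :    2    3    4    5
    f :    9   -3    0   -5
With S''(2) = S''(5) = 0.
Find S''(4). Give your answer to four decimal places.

Let σ_i = S''(x_i). Step sizes h_i = 1, 1, 1; slopes of the chords Δ_i = (y_(i+1) - y_i)/h_i = -12, 3, -5.
  1·σ_0 + 4·σ_1 + 1·σ_2 = 6(Δ_1 - Δ_0) = 90
  1·σ_1 + 4·σ_2 + 1·σ_3 = 6(Δ_2 - Δ_1) = -48
Natural end conditions: σ_0 = σ_3 = 0.
Solving the tridiagonal system: σ_0 = 0, σ_1 = 136/5, σ_2 = -94/5, σ_3 = 0.

-18.8000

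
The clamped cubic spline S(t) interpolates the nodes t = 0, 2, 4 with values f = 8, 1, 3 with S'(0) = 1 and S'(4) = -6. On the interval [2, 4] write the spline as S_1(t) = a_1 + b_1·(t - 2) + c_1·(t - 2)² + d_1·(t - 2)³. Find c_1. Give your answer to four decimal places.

With m_i denoting the second derivative at x_i, h_i = 2, 2, and Δ_i = (y_(i+1) − y_i)/h_i = -7/2, 1:
  2·m_0 + 8·m_1 + 2·m_2 = 6(Δ_1 - Δ_0) = 27
Clamped end conditions give two more equations: 2h_0·m_0 + h_0·m_1 = 6(Δ_0 - S'(0)) = -27 and h_1·m_1 + 2h_1·m_2 = 6(S'(4) - Δ_1) = -42.
Hence m_0 = -95/8, m_1 = 41/4, m_2 = -125/8.
On [2, 4], with S_1(t) = a_1 + b_1·(t - 2) + c_1·(t - 2)² + d_1·(t - 2)³: c_1 = m_1/2 = 41/8, d_1 = (m_2 - m_1)/(6h_1) = -69/32, b_1 = Δ_1 - h_1(2m_1 + m_2)/6 = -5/8.

5.1250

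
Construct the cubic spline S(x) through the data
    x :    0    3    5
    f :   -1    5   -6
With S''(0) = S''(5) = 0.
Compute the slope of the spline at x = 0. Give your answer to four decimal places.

4.2500

Put M_i = S'' at the i-th knot. Here h = (3, 2) and Δ = (2, -11/2), so the interior equations h_(i-1)·M_(i-1) + 2(h_(i-1)+h_i)·M_i + h_i·M_(i+1) = 6(Δ_i − Δ_(i-1)) read
  3·M_0 + 10·M_1 + 2·M_2 = 6(Δ_1 - Δ_0) = -45
Natural end conditions: M_0 = M_2 = 0.
Solving the tridiagonal system: M_0 = 0, M_1 = -9/2, M_2 = 0.
On [0, 3], S'(x) = b_0 + 2c_0·x + 3d_0·x² with b_0 = Δ_0 - h_0(2M_0 + M_1)/6 = 17/4, c_0 = M_0/2 = 0, d_0 = (M_1 - M_0)/(6h_0) = -1/4. So S'(0) = 17/4.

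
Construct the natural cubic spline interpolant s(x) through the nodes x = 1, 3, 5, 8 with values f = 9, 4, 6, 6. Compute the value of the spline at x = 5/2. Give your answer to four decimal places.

4.6110

Put M_i = s'' at the i-th knot. Here h = (2, 2, 3) and Δ = (-5/2, 1, 0), so the interior equations h_(i-1)·M_(i-1) + 2(h_(i-1)+h_i)·M_i + h_i·M_(i+1) = 6(Δ_i − Δ_(i-1)) read
  2·M_0 + 8·M_1 + 2·M_2 = 6(Δ_1 - Δ_0) = 21
  2·M_1 + 10·M_2 + 3·M_3 = 6(Δ_2 - Δ_1) = -6
Natural end conditions: M_0 = M_3 = 0.
Solving the tridiagonal system: M_0 = 0, M_1 = 111/38, M_2 = -45/38, M_3 = 0.
On [1, 3], s(x) = 9 - 66/19·(x - 1) + 0·(x - 1)² + 37/152·(x - 1)³.
With (x - 1) = 3/2: s(5/2) = 5607/1216.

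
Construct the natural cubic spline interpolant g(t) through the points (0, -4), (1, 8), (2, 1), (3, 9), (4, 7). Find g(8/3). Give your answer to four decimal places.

5.9643

Write M_i for g''(x_i). With h_i = 1, 1, 1, 1 and divided differences Δ_i = 12, -7, 8, -2, the continuity of g' gives the tridiagonal system
  1·M_0 + 4·M_1 + 1·M_2 = 6(Δ_1 - Δ_0) = -114
  1·M_1 + 4·M_2 + 1·M_3 = 6(Δ_2 - Δ_1) = 90
  1·M_2 + 4·M_3 + 1·M_4 = 6(Δ_3 - Δ_2) = -60
Natural end conditions: M_0 = M_4 = 0.
Hence M_0 = 0, M_1 = -1065/28, M_2 = 267/7, M_3 = -687/28, M_4 = 0.
On [2, 3], g(t) = 1 - 5/8·(t - 2) + 267/14·(t - 2)² - 585/56·(t - 2)³.
With (t - 2) = 2/3: g(8/3) = 167/28.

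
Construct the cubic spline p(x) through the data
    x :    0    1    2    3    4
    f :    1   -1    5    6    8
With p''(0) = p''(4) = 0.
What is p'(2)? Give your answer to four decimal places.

Let σ_i = p''(x_i). Step sizes h_i = 1, 1, 1, 1; slopes of the chords Δ_i = (y_(i+1) - y_i)/h_i = -2, 6, 1, 2.
  1·σ_0 + 4·σ_1 + 1·σ_2 = 6(Δ_1 - Δ_0) = 48
  1·σ_1 + 4·σ_2 + 1·σ_3 = 6(Δ_2 - Δ_1) = -30
  1·σ_2 + 4·σ_3 + 1·σ_4 = 6(Δ_3 - Δ_2) = 6
Natural end conditions: σ_0 = σ_4 = 0.
Forward elimination and back-substitution give σ_0 = 0, σ_1 = 423/28, σ_2 = -87/7, σ_3 = 129/28, σ_4 = 0.
On [2, 3], p'(x) = b_2 + 2c_2·(x - 2) + 3d_2·(x - 2)² with b_2 = Δ_2 - h_2(2σ_2 + σ_3)/6 = 35/8, c_2 = σ_2/2 = -87/14, d_2 = (σ_3 - σ_2)/(6h_2) = 159/56. So p'(2) = 35/8.

4.3750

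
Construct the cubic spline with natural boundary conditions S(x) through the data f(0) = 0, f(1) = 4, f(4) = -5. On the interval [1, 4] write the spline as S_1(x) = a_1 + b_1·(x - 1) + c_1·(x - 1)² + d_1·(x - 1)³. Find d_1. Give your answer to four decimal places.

Put m_i = S'' at the i-th knot. Here h = (1, 3) and Δ = (4, -3), so the interior equations h_(i-1)·m_(i-1) + 2(h_(i-1)+h_i)·m_i + h_i·m_(i+1) = 6(Δ_i − Δ_(i-1)) read
  1·m_0 + 8·m_1 + 3·m_2 = 6(Δ_1 - Δ_0) = -42
Natural end conditions: m_0 = m_2 = 0.
Hence m_0 = 0, m_1 = -21/4, m_2 = 0.
On [1, 4], with S_1(x) = a_1 + b_1·(x - 1) + c_1·(x - 1)² + d_1·(x - 1)³: c_1 = m_1/2 = -21/8, d_1 = (m_2 - m_1)/(6h_1) = 7/24, b_1 = Δ_1 - h_1(2m_1 + m_2)/6 = 9/4.

0.2917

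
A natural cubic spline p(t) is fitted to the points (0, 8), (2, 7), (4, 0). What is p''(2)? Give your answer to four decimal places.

Let σ_i = p''(x_i). Step sizes h_i = 2, 2; slopes of the chords Δ_i = (y_(i+1) - y_i)/h_i = -1/2, -7/2.
  2·σ_0 + 8·σ_1 + 2·σ_2 = 6(Δ_1 - Δ_0) = -18
Natural end conditions: σ_0 = σ_2 = 0.
Hence σ_0 = 0, σ_1 = -9/4, σ_2 = 0.

-2.2500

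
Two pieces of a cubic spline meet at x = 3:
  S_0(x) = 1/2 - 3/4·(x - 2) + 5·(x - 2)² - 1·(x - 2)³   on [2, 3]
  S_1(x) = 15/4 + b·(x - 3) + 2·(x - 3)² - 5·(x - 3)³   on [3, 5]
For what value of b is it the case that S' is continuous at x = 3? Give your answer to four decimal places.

6.2500

S_0'(x) = -3/4 + 10·(x - 2) - 3·(x - 2)², so S_0'(3) = 25/4. On the right, S_1'(3) = b, so b = 25/4.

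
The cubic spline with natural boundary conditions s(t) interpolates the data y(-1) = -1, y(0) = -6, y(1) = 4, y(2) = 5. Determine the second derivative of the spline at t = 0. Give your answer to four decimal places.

27.6000

With m_i denoting the second derivative at x_i, h_i = 1, 1, 1, and Δ_i = (y_(i+1) − y_i)/h_i = -5, 10, 1:
  1·m_0 + 4·m_1 + 1·m_2 = 6(Δ_1 - Δ_0) = 90
  1·m_1 + 4·m_2 + 1·m_3 = 6(Δ_2 - Δ_1) = -54
Natural end conditions: m_0 = m_3 = 0.
Forward elimination and back-substitution give m_0 = 0, m_1 = 138/5, m_2 = -102/5, m_3 = 0.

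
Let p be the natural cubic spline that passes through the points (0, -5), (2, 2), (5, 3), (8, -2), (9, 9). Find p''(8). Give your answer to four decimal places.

Put M_i = p'' at the i-th knot. Here h = (2, 3, 3, 1) and Δ = (7/2, 1/3, -5/3, 11), so the interior equations h_(i-1)·M_(i-1) + 2(h_(i-1)+h_i)·M_i + h_i·M_(i+1) = 6(Δ_i − Δ_(i-1)) read
  2·M_0 + 10·M_1 + 3·M_2 = 6(Δ_1 - Δ_0) = -19
  3·M_1 + 12·M_2 + 3·M_3 = 6(Δ_2 - Δ_1) = -12
  3·M_2 + 8·M_3 + 1·M_4 = 6(Δ_3 - Δ_2) = 76
Natural end conditions: M_0 = M_4 = 0.
Forward elimination and back-substitution give M_0 = 0, M_1 = -227/266, M_2 = -464/133, M_3 = 2875/266, M_4 = 0.

10.8083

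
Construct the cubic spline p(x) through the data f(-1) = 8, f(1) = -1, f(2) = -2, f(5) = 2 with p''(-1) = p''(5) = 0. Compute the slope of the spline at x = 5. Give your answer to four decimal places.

With m_i denoting the second derivative at x_i, h_i = 2, 1, 3, and Δ_i = (y_(i+1) − y_i)/h_i = -9/2, -1, 4/3:
  2·m_0 + 6·m_1 + 1·m_2 = 6(Δ_1 - Δ_0) = 21
  1·m_1 + 8·m_2 + 3·m_3 = 6(Δ_2 - Δ_1) = 14
Natural end conditions: m_0 = m_3 = 0.
Forward elimination and back-substitution give m_0 = 0, m_1 = 154/47, m_2 = 63/47, m_3 = 0.
On [2, 5], p'(x) = b_2 + 2c_2·(x - 2) + 3d_2·(x - 2)² with b_2 = Δ_2 - h_2(2m_2 + m_3)/6 = -1/141, c_2 = m_2/2 = 63/94, d_2 = (m_3 - m_2)/(6h_2) = -7/94. So p'(5) = 565/282.

2.0035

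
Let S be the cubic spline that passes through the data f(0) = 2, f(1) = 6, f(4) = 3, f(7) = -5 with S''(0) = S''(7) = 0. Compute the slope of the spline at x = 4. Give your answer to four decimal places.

-2.7816

Write M_i for S''(x_i). With h_i = 1, 3, 3 and divided differences Δ_i = 4, -1, -8/3, the continuity of S' gives the tridiagonal system
  1·M_0 + 8·M_1 + 3·M_2 = 6(Δ_1 - Δ_0) = -30
  3·M_1 + 12·M_2 + 3·M_3 = 6(Δ_2 - Δ_1) = -10
Natural end conditions: M_0 = M_3 = 0.
Hence M_0 = 0, M_1 = -110/29, M_2 = 10/87, M_3 = 0.
On [4, 7], S'(x) = b_2 + 2c_2·(x - 4) + 3d_2·(x - 4)² with b_2 = Δ_2 - h_2(2M_2 + M_3)/6 = -242/87, c_2 = M_2/2 = 5/87, d_2 = (M_3 - M_2)/(6h_2) = -5/783. So S'(4) = -242/87.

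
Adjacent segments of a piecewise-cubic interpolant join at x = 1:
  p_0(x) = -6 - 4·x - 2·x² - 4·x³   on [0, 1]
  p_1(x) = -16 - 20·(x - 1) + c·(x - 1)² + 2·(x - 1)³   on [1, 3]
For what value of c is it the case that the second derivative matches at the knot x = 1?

-14

p_0''(x) = -4 - 24·x, so p_0''(1) = -28. On the right, p_1''(1) = 2c, so c = -14.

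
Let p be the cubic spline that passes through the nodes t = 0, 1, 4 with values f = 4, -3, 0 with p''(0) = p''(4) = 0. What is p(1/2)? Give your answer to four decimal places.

Write M_i for p''(x_i). With h_i = 1, 3 and divided differences Δ_i = -7, 1, the continuity of p' gives the tridiagonal system
  1·M_0 + 8·M_1 + 3·M_2 = 6(Δ_1 - Δ_0) = 48
Natural end conditions: M_0 = M_2 = 0.
Forward elimination and back-substitution give M_0 = 0, M_1 = 6, M_2 = 0.
On [0, 1], p(t) = 4 - 8·t + 0·t² + 1·t³.
With t = 1/2: p(1/2) = 1/8.

0.1250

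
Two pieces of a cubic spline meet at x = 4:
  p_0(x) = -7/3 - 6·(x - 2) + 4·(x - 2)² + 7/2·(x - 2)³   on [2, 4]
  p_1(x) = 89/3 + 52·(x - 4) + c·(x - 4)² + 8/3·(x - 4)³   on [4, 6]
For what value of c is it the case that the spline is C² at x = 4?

25

p_0''(x) = 8 + 21·(x - 2), so p_0''(4) = 50. On the right, p_1''(4) = 2c, so c = 25.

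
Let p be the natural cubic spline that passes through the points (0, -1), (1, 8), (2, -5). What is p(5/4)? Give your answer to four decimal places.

6.5547

Write σ_i for p''(x_i). With h_i = 1, 1 and divided differences Δ_i = 9, -13, the continuity of p' gives the tridiagonal system
  1·σ_0 + 4·σ_1 + 1·σ_2 = 6(Δ_1 - Δ_0) = -132
Natural end conditions: σ_0 = σ_2 = 0.
Solving: σ_0 = 0, σ_1 = -33, σ_2 = 0.
On [1, 2], p(t) = 8 - 2·(t - 1) - 33/2·(t - 1)² + 11/2·(t - 1)³.
With (t - 1) = 1/4: p(5/4) = 839/128.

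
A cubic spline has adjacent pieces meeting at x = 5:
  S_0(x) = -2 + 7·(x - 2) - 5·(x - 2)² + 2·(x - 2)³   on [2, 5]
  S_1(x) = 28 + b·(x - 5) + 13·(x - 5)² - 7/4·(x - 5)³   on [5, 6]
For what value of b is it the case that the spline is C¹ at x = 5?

31

S_0'(x) = 7 - 10·(x - 2) + 6·(x - 2)², so S_0'(5) = 31. On the right, S_1'(5) = b, so b = 31.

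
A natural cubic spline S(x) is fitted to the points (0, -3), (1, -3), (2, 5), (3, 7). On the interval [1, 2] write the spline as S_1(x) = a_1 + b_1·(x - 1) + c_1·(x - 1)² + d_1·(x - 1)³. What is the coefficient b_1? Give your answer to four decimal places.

Write σ_i for S''(x_i). With h_i = 1, 1, 1 and divided differences Δ_i = 0, 8, 2, the continuity of S' gives the tridiagonal system
  1·σ_0 + 4·σ_1 + 1·σ_2 = 6(Δ_1 - Δ_0) = 48
  1·σ_1 + 4·σ_2 + 1·σ_3 = 6(Δ_2 - Δ_1) = -36
Natural end conditions: σ_0 = σ_3 = 0.
Solving: σ_0 = 0, σ_1 = 76/5, σ_2 = -64/5, σ_3 = 0.
On [1, 2], with S_1(x) = a_1 + b_1·(x - 1) + c_1·(x - 1)² + d_1·(x - 1)³: c_1 = σ_1/2 = 38/5, d_1 = (σ_2 - σ_1)/(6h_1) = -14/3, b_1 = Δ_1 - h_1(2σ_1 + σ_2)/6 = 76/15.

5.0667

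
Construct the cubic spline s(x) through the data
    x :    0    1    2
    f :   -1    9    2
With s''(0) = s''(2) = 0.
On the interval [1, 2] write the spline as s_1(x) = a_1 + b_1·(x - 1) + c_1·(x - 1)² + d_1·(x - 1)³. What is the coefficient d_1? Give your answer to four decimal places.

4.2500

With σ_i denoting the second derivative at x_i, h_i = 1, 1, and Δ_i = (y_(i+1) − y_i)/h_i = 10, -7:
  1·σ_0 + 4·σ_1 + 1·σ_2 = 6(Δ_1 - Δ_0) = -102
Natural end conditions: σ_0 = σ_2 = 0.
Hence σ_0 = 0, σ_1 = -51/2, σ_2 = 0.
On [1, 2], with s_1(x) = a_1 + b_1·(x - 1) + c_1·(x - 1)² + d_1·(x - 1)³: c_1 = σ_1/2 = -51/4, d_1 = (σ_2 - σ_1)/(6h_1) = 17/4, b_1 = Δ_1 - h_1(2σ_1 + σ_2)/6 = 3/2.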